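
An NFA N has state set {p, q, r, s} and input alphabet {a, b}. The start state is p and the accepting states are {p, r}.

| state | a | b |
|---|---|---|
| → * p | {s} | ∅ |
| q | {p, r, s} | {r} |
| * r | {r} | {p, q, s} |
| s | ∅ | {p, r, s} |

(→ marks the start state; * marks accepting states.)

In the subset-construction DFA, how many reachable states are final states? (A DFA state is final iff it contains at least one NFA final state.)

Start state of the DFA: {p}.
{p} --a--> {s}  [new]
{p} --b--> ∅  [new]
{s} --a--> ∅  [seen]
{s} --b--> {p, r, s}  [new]
∅ --a--> ∅  [seen]
∅ --b--> ∅  [seen]
{p, r, s} --a--> {r, s}  [new]
{p, r, s} --b--> {p, q, r, s}  [new]
{r, s} --a--> {r}  [new]
{r, s} --b--> {p, q, r, s}  [seen]
{p, q, r, s} --a--> {p, r, s}  [seen]
{p, q, r, s} --b--> {p, q, r, s}  [seen]
{r} --a--> {r}  [seen]
{r} --b--> {p, q, s}  [new]
{p, q, s} --a--> {p, r, s}  [seen]
{p, q, s} --b--> {p, r, s}  [seen]
Reachable DFA states: {p}, {s}, ∅, {p, r, s}, {r, s}, {p, q, r, s}, {r}, {p, q, s}.
Accepting DFA states (contain an NFA accepting state): {p}, {p, r, s}, {r, s}, {p, q, r, s}, {r}, {p, q, s}.

6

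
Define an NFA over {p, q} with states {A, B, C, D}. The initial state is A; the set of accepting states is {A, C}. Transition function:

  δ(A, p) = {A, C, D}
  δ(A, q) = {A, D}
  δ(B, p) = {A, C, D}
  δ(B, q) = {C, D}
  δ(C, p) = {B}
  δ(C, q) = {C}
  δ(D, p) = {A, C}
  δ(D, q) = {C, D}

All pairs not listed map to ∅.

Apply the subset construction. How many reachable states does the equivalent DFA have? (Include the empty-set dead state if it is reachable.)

Start state of the DFA: {A}.
{A} --p--> {A, C, D}  [new]
{A} --q--> {A, D}  [new]
{A, C, D} --p--> {A, B, C, D}  [new]
{A, C, D} --q--> {A, C, D}  [seen]
{A, D} --p--> {A, C, D}  [seen]
{A, D} --q--> {A, C, D}  [seen]
{A, B, C, D} --p--> {A, B, C, D}  [seen]
{A, B, C, D} --q--> {A, C, D}  [seen]
Reachable DFA states: {A}, {A, C, D}, {A, D}, {A, B, C, D}.

4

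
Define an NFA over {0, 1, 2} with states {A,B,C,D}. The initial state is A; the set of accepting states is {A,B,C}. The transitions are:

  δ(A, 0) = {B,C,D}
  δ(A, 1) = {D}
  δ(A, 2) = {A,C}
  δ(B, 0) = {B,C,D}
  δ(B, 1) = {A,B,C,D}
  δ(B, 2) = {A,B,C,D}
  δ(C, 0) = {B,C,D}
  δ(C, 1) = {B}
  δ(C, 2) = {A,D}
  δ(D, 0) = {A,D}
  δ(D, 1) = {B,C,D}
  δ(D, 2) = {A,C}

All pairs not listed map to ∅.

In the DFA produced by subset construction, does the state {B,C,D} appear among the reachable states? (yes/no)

yes

Start state of the DFA: {A}.
{A} --0--> {B,C,D}  [new]
{A} --1--> {D}  [new]
{A} --2--> {A,C}  [new]
{B,C,D} --0--> {A,B,C,D}  [new]
{B,C,D} --1--> {A,B,C,D}  [seen]
{B,C,D} --2--> {A,B,C,D}  [seen]
{D} --0--> {A,D}  [new]
{D} --1--> {B,C,D}  [seen]
{D} --2--> {A,C}  [seen]
{A,C} --0--> {B,C,D}  [seen]
{A,C} --1--> {B,D}  [new]
{A,C} --2--> {A,C,D}  [new]
{A,B,C,D} --0--> {A,B,C,D}  [seen]
{A,B,C,D} --1--> {A,B,C,D}  [seen]
{A,B,C,D} --2--> {A,B,C,D}  [seen]
{A,D} --0--> {A,B,C,D}  [seen]
{A,D} --1--> {B,C,D}  [seen]
{A,D} --2--> {A,C}  [seen]
{B,D} --0--> {A,B,C,D}  [seen]
{B,D} --1--> {A,B,C,D}  [seen]
{B,D} --2--> {A,B,C,D}  [seen]
{A,C,D} --0--> {A,B,C,D}  [seen]
{A,C,D} --1--> {B,C,D}  [seen]
{A,C,D} --2--> {A,C,D}  [seen]
Reachable DFA states: {A}, {B,C,D}, {D}, {A,C}, {A,B,C,D}, {A,D}, {B,D}, {A,C,D}.
{B,C,D} is among them.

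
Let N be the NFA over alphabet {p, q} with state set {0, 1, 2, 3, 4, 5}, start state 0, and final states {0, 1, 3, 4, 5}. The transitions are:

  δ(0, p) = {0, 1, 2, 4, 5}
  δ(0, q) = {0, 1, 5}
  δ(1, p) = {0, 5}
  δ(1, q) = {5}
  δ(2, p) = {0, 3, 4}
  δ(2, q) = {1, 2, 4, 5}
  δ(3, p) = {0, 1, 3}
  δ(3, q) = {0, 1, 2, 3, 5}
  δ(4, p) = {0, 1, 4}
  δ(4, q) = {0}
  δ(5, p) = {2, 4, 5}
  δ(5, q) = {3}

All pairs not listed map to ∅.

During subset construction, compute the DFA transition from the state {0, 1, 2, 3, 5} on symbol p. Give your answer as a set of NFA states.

δ(0,p) = {0, 1, 2, 4, 5}; δ(1,p) = {0, 5}; δ(2,p) = {0, 3, 4}; δ(3,p) = {0, 1, 3}; δ(5,p) = {2, 4, 5}.
Union: {0, 1, 2, 3, 4, 5}.

{0, 1, 2, 3, 4, 5}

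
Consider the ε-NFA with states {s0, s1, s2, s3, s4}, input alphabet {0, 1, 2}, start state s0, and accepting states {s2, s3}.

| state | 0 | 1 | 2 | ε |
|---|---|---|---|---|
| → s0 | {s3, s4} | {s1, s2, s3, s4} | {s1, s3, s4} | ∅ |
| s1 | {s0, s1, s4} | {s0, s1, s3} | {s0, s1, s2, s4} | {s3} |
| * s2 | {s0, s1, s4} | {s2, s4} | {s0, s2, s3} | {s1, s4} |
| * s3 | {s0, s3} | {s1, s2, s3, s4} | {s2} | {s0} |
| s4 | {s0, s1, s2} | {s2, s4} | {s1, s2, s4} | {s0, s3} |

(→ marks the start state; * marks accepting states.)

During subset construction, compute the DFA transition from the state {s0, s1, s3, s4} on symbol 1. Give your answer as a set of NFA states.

{s0, s1, s2, s3, s4}

δ(s0,1) = {s1, s2, s3, s4}; δ(s1,1) = {s0, s1, s3}; δ(s3,1) = {s1, s2, s3, s4}; δ(s4,1) = {s2, s4}.
Union: {s0, s1, s2, s3, s4}.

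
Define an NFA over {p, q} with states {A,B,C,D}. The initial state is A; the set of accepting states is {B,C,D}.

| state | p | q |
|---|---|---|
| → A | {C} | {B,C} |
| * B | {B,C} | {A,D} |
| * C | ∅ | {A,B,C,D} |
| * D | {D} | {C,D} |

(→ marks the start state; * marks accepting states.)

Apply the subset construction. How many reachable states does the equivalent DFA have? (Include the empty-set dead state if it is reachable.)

Start state of the DFA: {A}.
{A} --p--> {C}  [new]
{A} --q--> {B,C}  [new]
{C} --p--> ∅  [new]
{C} --q--> {A,B,C,D}  [new]
{B,C} --p--> {B,C}  [seen]
{B,C} --q--> {A,B,C,D}  [seen]
∅ --p--> ∅  [seen]
∅ --q--> ∅  [seen]
{A,B,C,D} --p--> {B,C,D}  [new]
{A,B,C,D} --q--> {A,B,C,D}  [seen]
{B,C,D} --p--> {B,C,D}  [seen]
{B,C,D} --q--> {A,B,C,D}  [seen]
Reachable DFA states: {A}, {C}, {B,C}, ∅, {A,B,C,D}, {B,C,D}.

6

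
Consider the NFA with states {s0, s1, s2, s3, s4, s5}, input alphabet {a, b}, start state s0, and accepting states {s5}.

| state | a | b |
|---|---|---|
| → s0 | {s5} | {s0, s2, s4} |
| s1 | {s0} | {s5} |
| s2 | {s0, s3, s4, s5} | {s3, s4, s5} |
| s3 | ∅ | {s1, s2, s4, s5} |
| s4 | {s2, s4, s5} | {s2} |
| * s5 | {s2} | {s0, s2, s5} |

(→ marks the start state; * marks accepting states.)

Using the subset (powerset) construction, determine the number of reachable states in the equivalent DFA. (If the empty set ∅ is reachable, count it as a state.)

Start state of the DFA: {s0}.
{s0} --a--> {s5}  [new]
{s0} --b--> {s0, s2, s4}  [new]
{s5} --a--> {s2}  [new]
{s5} --b--> {s0, s2, s5}  [new]
{s0, s2, s4} --a--> {s0, s2, s3, s4, s5}  [new]
{s0, s2, s4} --b--> {s0, s2, s3, s4, s5}  [seen]
{s2} --a--> {s0, s3, s4, s5}  [new]
{s2} --b--> {s3, s4, s5}  [new]
{s0, s2, s5} --a--> {s0, s2, s3, s4, s5}  [seen]
{s0, s2, s5} --b--> {s0, s2, s3, s4, s5}  [seen]
{s0, s2, s3, s4, s5} --a--> {s0, s2, s3, s4, s5}  [seen]
{s0, s2, s3, s4, s5} --b--> {s0, s1, s2, s3, s4, s5}  [new]
{s0, s3, s4, s5} --a--> {s2, s4, s5}  [new]
{s0, s3, s4, s5} --b--> {s0, s1, s2, s4, s5}  [new]
{s3, s4, s5} --a--> {s2, s4, s5}  [seen]
{s3, s4, s5} --b--> {s0, s1, s2, s4, s5}  [seen]
{s0, s1, s2, s3, s4, s5} --a--> {s0, s2, s3, s4, s5}  [seen]
{s0, s1, s2, s3, s4, s5} --b--> {s0, s1, s2, s3, s4, s5}  [seen]
{s2, s4, s5} --a--> {s0, s2, s3, s4, s5}  [seen]
{s2, s4, s5} --b--> {s0, s2, s3, s4, s5}  [seen]
{s0, s1, s2, s4, s5} --a--> {s0, s2, s3, s4, s5}  [seen]
{s0, s1, s2, s4, s5} --b--> {s0, s2, s3, s4, s5}  [seen]
Reachable DFA states: {s0}, {s5}, {s0, s2, s4}, {s2}, {s0, s2, s5}, {s0, s2, s3, s4, s5}, {s0, s3, s4, s5}, {s3, s4, s5}, {s0, s1, s2, s3, s4, s5}, {s2, s4, s5}, {s0, s1, s2, s4, s5}.

11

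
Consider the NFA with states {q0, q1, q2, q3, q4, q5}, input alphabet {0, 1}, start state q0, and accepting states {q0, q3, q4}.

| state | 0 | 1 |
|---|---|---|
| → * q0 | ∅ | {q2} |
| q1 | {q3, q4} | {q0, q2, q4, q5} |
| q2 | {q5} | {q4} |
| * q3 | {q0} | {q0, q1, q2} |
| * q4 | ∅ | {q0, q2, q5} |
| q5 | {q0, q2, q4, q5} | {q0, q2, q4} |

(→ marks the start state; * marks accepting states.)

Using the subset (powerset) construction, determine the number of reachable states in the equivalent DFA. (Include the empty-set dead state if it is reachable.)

Start state of the DFA: {q0}.
{q0} --0--> ∅  [new]
{q0} --1--> {q2}  [new]
∅ --0--> ∅  [seen]
∅ --1--> ∅  [seen]
{q2} --0--> {q5}  [new]
{q2} --1--> {q4}  [new]
{q5} --0--> {q0, q2, q4, q5}  [new]
{q5} --1--> {q0, q2, q4}  [new]
{q4} --0--> ∅  [seen]
{q4} --1--> {q0, q2, q5}  [new]
{q0, q2, q4, q5} --0--> {q0, q2, q4, q5}  [seen]
{q0, q2, q4, q5} --1--> {q0, q2, q4, q5}  [seen]
{q0, q2, q4} --0--> {q5}  [seen]
{q0, q2, q4} --1--> {q0, q2, q4, q5}  [seen]
{q0, q2, q5} --0--> {q0, q2, q4, q5}  [seen]
{q0, q2, q5} --1--> {q0, q2, q4}  [seen]
Reachable DFA states: {q0}, ∅, {q2}, {q5}, {q4}, {q0, q2, q4, q5}, {q0, q2, q4}, {q0, q2, q5}.

8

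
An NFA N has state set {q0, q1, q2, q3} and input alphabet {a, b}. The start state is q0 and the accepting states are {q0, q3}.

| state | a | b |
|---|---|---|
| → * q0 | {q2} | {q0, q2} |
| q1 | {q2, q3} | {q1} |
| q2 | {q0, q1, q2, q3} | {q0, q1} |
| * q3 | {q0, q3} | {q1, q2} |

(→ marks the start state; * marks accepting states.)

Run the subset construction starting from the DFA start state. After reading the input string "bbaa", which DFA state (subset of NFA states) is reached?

{q0, q1, q2, q3}

Start: {q0}.
δ(q0,b) = {q0, q2}.
Union: {q0, q2}.
After b: {q0, q2}.
δ(q0,b) = {q0, q2}; δ(q2,b) = {q0, q1}.
Union: {q0, q1, q2}.
After b: {q0, q1, q2}.
δ(q0,a) = {q2}; δ(q1,a) = {q2, q3}; δ(q2,a) = {q0, q1, q2, q3}.
Union: {q0, q1, q2, q3}.
After a: {q0, q1, q2, q3}.
δ(q0,a) = {q2}; δ(q1,a) = {q2, q3}; δ(q2,a) = {q0, q1, q2, q3}; δ(q3,a) = {q0, q3}.
Union: {q0, q1, q2, q3}.
After a: {q0, q1, q2, q3}.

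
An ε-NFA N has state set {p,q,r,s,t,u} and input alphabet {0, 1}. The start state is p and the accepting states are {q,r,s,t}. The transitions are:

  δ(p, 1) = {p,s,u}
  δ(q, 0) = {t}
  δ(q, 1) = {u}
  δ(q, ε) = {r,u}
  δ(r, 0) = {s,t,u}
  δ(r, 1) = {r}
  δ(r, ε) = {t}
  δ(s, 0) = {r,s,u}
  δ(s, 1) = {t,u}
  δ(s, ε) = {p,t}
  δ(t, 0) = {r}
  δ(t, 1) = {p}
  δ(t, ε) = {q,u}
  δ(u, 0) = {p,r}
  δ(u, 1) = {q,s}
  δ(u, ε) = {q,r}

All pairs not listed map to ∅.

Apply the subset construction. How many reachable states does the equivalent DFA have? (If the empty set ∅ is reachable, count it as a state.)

Start state of the DFA: {p} (ε-closure of the NFA start).
{p} --0--> ∅  [new]
{p} --1--> {p,q,r,s,t,u}  [new]
∅ --0--> ∅  [seen]
∅ --1--> ∅  [seen]
{p,q,r,s,t,u} --0--> {p,q,r,s,t,u}  [seen]
{p,q,r,s,t,u} --1--> {p,q,r,s,t,u}  [seen]
Reachable DFA states: {p}, ∅, {p,q,r,s,t,u}.

3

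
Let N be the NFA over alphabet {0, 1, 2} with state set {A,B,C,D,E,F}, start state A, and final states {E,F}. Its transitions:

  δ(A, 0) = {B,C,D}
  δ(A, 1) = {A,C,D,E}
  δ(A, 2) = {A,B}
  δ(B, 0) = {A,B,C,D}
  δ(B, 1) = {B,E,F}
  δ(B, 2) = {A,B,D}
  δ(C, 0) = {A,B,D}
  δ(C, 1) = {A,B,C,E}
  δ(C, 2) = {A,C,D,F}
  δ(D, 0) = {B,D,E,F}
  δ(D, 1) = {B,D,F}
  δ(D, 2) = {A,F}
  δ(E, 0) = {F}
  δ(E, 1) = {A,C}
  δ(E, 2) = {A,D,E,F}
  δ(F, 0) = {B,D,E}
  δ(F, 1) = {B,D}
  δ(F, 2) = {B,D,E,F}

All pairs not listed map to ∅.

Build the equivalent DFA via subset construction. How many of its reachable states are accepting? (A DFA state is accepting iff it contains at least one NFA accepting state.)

Start state of the DFA: {A}.
{A} --0--> {B,C,D}  [new]
{A} --1--> {A,C,D,E}  [new]
{A} --2--> {A,B}  [new]
{B,C,D} --0--> {A,B,C,D,E,F}  [new]
{B,C,D} --1--> {A,B,C,D,E,F}  [seen]
{B,C,D} --2--> {A,B,C,D,F}  [new]
{A,C,D,E} --0--> {A,B,C,D,E,F}  [seen]
{A,C,D,E} --1--> {A,B,C,D,E,F}  [seen]
{A,C,D,E} --2--> {A,B,C,D,E,F}  [seen]
{A,B} --0--> {A,B,C,D}  [new]
{A,B} --1--> {A,B,C,D,E,F}  [seen]
{A,B} --2--> {A,B,D}  [new]
{A,B,C,D,E,F} --0--> {A,B,C,D,E,F}  [seen]
{A,B,C,D,E,F} --1--> {A,B,C,D,E,F}  [seen]
{A,B,C,D,E,F} --2--> {A,B,C,D,E,F}  [seen]
{A,B,C,D,F} --0--> {A,B,C,D,E,F}  [seen]
{A,B,C,D,F} --1--> {A,B,C,D,E,F}  [seen]
{A,B,C,D,F} --2--> {A,B,C,D,E,F}  [seen]
{A,B,C,D} --0--> {A,B,C,D,E,F}  [seen]
{A,B,C,D} --1--> {A,B,C,D,E,F}  [seen]
{A,B,C,D} --2--> {A,B,C,D,F}  [seen]
{A,B,D} --0--> {A,B,C,D,E,F}  [seen]
{A,B,D} --1--> {A,B,C,D,E,F}  [seen]
{A,B,D} --2--> {A,B,D,F}  [new]
{A,B,D,F} --0--> {A,B,C,D,E,F}  [seen]
{A,B,D,F} --1--> {A,B,C,D,E,F}  [seen]
{A,B,D,F} --2--> {A,B,D,E,F}  [new]
{A,B,D,E,F} --0--> {A,B,C,D,E,F}  [seen]
{A,B,D,E,F} --1--> {A,B,C,D,E,F}  [seen]
{A,B,D,E,F} --2--> {A,B,D,E,F}  [seen]
Reachable DFA states: {A}, {B,C,D}, {A,C,D,E}, {A,B}, {A,B,C,D,E,F}, {A,B,C,D,F}, {A,B,C,D}, {A,B,D}, {A,B,D,F}, {A,B,D,E,F}.
Accepting DFA states (contain an NFA accepting state): {A,C,D,E}, {A,B,C,D,E,F}, {A,B,C,D,F}, {A,B,D,F}, {A,B,D,E,F}.

5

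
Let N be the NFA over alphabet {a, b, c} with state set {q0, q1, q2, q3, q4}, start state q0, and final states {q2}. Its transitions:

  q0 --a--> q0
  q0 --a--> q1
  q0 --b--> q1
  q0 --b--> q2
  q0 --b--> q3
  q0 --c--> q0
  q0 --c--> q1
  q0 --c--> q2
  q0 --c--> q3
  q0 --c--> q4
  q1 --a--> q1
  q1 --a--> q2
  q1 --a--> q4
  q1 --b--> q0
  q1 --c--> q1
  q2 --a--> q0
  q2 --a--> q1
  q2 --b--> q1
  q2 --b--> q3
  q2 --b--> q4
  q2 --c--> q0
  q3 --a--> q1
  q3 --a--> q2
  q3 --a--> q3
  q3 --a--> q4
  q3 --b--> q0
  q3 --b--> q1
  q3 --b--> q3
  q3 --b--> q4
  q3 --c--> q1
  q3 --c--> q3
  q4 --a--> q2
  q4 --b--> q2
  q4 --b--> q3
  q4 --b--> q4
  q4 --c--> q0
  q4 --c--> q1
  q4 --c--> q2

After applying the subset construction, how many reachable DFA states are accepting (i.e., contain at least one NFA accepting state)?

Start state of the DFA: {q0}.
{q0} --a--> {q0, q1}  [new]
{q0} --b--> {q1, q2, q3}  [new]
{q0} --c--> {q0, q1, q2, q3, q4}  [new]
{q0, q1} --a--> {q0, q1, q2, q4}  [new]
{q0, q1} --b--> {q0, q1, q2, q3}  [new]
{q0, q1} --c--> {q0, q1, q2, q3, q4}  [seen]
{q1, q2, q3} --a--> {q0, q1, q2, q3, q4}  [seen]
{q1, q2, q3} --b--> {q0, q1, q3, q4}  [new]
{q1, q2, q3} --c--> {q0, q1, q3}  [new]
{q0, q1, q2, q3, q4} --a--> {q0, q1, q2, q3, q4}  [seen]
{q0, q1, q2, q3, q4} --b--> {q0, q1, q2, q3, q4}  [seen]
{q0, q1, q2, q3, q4} --c--> {q0, q1, q2, q3, q4}  [seen]
{q0, q1, q2, q4} --a--> {q0, q1, q2, q4}  [seen]
{q0, q1, q2, q4} --b--> {q0, q1, q2, q3, q4}  [seen]
{q0, q1, q2, q4} --c--> {q0, q1, q2, q3, q4}  [seen]
{q0, q1, q2, q3} --a--> {q0, q1, q2, q3, q4}  [seen]
{q0, q1, q2, q3} --b--> {q0, q1, q2, q3, q4}  [seen]
{q0, q1, q2, q3} --c--> {q0, q1, q2, q3, q4}  [seen]
{q0, q1, q3, q4} --a--> {q0, q1, q2, q3, q4}  [seen]
{q0, q1, q3, q4} --b--> {q0, q1, q2, q3, q4}  [seen]
{q0, q1, q3, q4} --c--> {q0, q1, q2, q3, q4}  [seen]
{q0, q1, q3} --a--> {q0, q1, q2, q3, q4}  [seen]
{q0, q1, q3} --b--> {q0, q1, q2, q3, q4}  [seen]
{q0, q1, q3} --c--> {q0, q1, q2, q3, q4}  [seen]
Reachable DFA states: {q0}, {q0, q1}, {q1, q2, q3}, {q0, q1, q2, q3, q4}, {q0, q1, q2, q4}, {q0, q1, q2, q3}, {q0, q1, q3, q4}, {q0, q1, q3}.
Accepting DFA states (contain an NFA accepting state): {q1, q2, q3}, {q0, q1, q2, q3, q4}, {q0, q1, q2, q4}, {q0, q1, q2, q3}.

4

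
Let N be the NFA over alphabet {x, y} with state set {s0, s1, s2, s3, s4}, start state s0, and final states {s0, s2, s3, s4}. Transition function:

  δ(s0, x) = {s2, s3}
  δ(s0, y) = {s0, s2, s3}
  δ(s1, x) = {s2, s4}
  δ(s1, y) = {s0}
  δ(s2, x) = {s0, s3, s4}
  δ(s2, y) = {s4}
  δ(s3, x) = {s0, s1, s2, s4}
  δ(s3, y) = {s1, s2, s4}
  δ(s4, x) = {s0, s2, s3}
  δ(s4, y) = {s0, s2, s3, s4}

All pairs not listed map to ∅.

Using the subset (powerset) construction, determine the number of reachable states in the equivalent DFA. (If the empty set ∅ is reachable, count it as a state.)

6

Start state of the DFA: {s0}.
{s0} --x--> {s2, s3}  [new]
{s0} --y--> {s0, s2, s3}  [new]
{s2, s3} --x--> {s0, s1, s2, s3, s4}  [new]
{s2, s3} --y--> {s1, s2, s4}  [new]
{s0, s2, s3} --x--> {s0, s1, s2, s3, s4}  [seen]
{s0, s2, s3} --y--> {s0, s1, s2, s3, s4}  [seen]
{s0, s1, s2, s3, s4} --x--> {s0, s1, s2, s3, s4}  [seen]
{s0, s1, s2, s3, s4} --y--> {s0, s1, s2, s3, s4}  [seen]
{s1, s2, s4} --x--> {s0, s2, s3, s4}  [new]
{s1, s2, s4} --y--> {s0, s2, s3, s4}  [seen]
{s0, s2, s3, s4} --x--> {s0, s1, s2, s3, s4}  [seen]
{s0, s2, s3, s4} --y--> {s0, s1, s2, s3, s4}  [seen]
Reachable DFA states: {s0}, {s2, s3}, {s0, s2, s3}, {s0, s1, s2, s3, s4}, {s1, s2, s4}, {s0, s2, s3, s4}.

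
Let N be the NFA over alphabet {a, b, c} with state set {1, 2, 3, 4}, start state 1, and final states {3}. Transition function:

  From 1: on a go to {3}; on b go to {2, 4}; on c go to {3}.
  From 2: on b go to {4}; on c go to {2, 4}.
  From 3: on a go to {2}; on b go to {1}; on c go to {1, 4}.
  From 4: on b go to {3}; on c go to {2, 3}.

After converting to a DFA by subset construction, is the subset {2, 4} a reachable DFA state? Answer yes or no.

Start state of the DFA: {1}.
{1} --a--> {3}  [new]
{1} --b--> {2, 4}  [new]
{1} --c--> {3}  [seen]
{3} --a--> {2}  [new]
{3} --b--> {1}  [seen]
{3} --c--> {1, 4}  [new]
{2, 4} --a--> ∅  [new]
{2, 4} --b--> {3, 4}  [new]
{2, 4} --c--> {2, 3, 4}  [new]
{2} --a--> ∅  [seen]
{2} --b--> {4}  [new]
{2} --c--> {2, 4}  [seen]
{1, 4} --a--> {3}  [seen]
{1, 4} --b--> {2, 3, 4}  [seen]
{1, 4} --c--> {2, 3}  [new]
∅ --a--> ∅  [seen]
∅ --b--> ∅  [seen]
∅ --c--> ∅  [seen]
{3, 4} --a--> {2}  [seen]
{3, 4} --b--> {1, 3}  [new]
{3, 4} --c--> {1, 2, 3, 4}  [new]
{2, 3, 4} --a--> {2}  [seen]
{2, 3, 4} --b--> {1, 3, 4}  [new]
{2, 3, 4} --c--> {1, 2, 3, 4}  [seen]
{4} --a--> ∅  [seen]
{4} --b--> {3}  [seen]
{4} --c--> {2, 3}  [seen]
{2, 3} --a--> {2}  [seen]
{2, 3} --b--> {1, 4}  [seen]
{2, 3} --c--> {1, 2, 4}  [new]
{1, 3} --a--> {2, 3}  [seen]
{1, 3} --b--> {1, 2, 4}  [seen]
{1, 3} --c--> {1, 3, 4}  [seen]
{1, 2, 3, 4} --a--> {2, 3}  [seen]
{1, 2, 3, 4} --b--> {1, 2, 3, 4}  [seen]
{1, 2, 3, 4} --c--> {1, 2, 3, 4}  [seen]
{1, 3, 4} --a--> {2, 3}  [seen]
{1, 3, 4} --b--> {1, 2, 3, 4}  [seen]
{1, 3, 4} --c--> {1, 2, 3, 4}  [seen]
{1, 2, 4} --a--> {3}  [seen]
{1, 2, 4} --b--> {2, 3, 4}  [seen]
{1, 2, 4} --c--> {2, 3, 4}  [seen]
Reachable DFA states: {1}, {3}, {2, 4}, {2}, {1, 4}, ∅, {3, 4}, {2, 3, 4}, {4}, {2, 3}, {1, 3}, {1, 2, 3, 4}, {1, 3, 4}, {1, 2, 4}.
{2, 4} is among them.

yes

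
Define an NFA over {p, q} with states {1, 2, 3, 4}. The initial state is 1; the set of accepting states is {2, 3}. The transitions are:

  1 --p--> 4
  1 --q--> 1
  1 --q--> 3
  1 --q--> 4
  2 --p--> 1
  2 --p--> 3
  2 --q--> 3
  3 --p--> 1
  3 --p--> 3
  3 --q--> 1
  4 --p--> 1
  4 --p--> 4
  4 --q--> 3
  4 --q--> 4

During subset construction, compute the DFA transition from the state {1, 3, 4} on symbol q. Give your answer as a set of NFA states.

δ(1,q) = {1, 3, 4}; δ(3,q) = {1}; δ(4,q) = {3, 4}.
Union: {1, 3, 4}.

{1, 3, 4}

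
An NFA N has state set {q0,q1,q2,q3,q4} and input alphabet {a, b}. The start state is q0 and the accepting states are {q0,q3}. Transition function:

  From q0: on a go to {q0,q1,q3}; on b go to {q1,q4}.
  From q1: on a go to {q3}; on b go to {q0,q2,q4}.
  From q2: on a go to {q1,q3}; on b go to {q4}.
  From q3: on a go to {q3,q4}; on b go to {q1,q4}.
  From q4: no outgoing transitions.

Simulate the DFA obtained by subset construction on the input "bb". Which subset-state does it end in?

{q0,q2,q4}

Start: {q0}.
δ(q0,b) = {q1,q4}.
Union: {q1,q4}.
After b: {q1,q4}.
δ(q1,b) = {q0,q2,q4}; δ(q4,b) = ∅.
Union: {q0,q2,q4}.
After b: {q0,q2,q4}.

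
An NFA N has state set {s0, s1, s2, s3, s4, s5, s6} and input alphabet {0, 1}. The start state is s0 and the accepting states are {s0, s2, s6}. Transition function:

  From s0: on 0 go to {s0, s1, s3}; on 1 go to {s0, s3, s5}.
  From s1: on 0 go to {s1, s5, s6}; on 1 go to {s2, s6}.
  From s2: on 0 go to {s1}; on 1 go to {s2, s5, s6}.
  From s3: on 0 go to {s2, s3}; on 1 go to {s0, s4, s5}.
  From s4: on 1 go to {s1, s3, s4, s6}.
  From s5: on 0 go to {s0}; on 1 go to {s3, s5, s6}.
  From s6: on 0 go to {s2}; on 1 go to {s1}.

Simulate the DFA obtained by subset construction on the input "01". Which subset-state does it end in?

Start: {s0}.
δ(s0,0) = {s0, s1, s3}.
Union: {s0, s1, s3}.
After 0: {s0, s1, s3}.
δ(s0,1) = {s0, s3, s5}; δ(s1,1) = {s2, s6}; δ(s3,1) = {s0, s4, s5}.
Union: {s0, s2, s3, s4, s5, s6}.
After 1: {s0, s2, s3, s4, s5, s6}.

{s0, s2, s3, s4, s5, s6}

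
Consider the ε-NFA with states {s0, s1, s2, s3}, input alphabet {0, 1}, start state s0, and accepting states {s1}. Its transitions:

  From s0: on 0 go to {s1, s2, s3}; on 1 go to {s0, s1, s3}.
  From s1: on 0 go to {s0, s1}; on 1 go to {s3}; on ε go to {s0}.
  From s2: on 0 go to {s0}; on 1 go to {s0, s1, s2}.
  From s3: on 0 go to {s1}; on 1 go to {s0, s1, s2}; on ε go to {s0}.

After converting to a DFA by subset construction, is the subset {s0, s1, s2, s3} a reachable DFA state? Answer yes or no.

Start state of the DFA: {s0} (ε-closure of the NFA start).
{s0} --0--> {s0, s1, s2, s3}  [new]
{s0} --1--> {s0, s1, s3}  [new]
{s0, s1, s2, s3} --0--> {s0, s1, s2, s3}  [seen]
{s0, s1, s2, s3} --1--> {s0, s1, s2, s3}  [seen]
{s0, s1, s3} --0--> {s0, s1, s2, s3}  [seen]
{s0, s1, s3} --1--> {s0, s1, s2, s3}  [seen]
Reachable DFA states: {s0}, {s0, s1, s2, s3}, {s0, s1, s3}.
{s0, s1, s2, s3} is among them.

yes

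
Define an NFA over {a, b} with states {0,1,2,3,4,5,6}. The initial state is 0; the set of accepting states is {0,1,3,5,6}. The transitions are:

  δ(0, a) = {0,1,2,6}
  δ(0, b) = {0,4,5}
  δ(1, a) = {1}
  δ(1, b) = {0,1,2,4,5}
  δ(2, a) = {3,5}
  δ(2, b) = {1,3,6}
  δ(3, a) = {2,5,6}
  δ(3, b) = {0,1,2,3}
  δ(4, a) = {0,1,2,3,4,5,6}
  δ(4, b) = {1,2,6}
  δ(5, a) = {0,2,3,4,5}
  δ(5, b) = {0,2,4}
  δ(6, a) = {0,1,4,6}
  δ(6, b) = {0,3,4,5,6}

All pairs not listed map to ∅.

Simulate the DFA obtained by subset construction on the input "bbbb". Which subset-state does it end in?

{0,1,2,3,4,5,6}

Start: {0}.
δ(0,b) = {0,4,5}.
Union: {0,4,5}.
After b: {0,4,5}.
δ(0,b) = {0,4,5}; δ(4,b) = {1,2,6}; δ(5,b) = {0,2,4}.
Union: {0,1,2,4,5,6}.
After b: {0,1,2,4,5,6}.
δ(0,b) = {0,4,5}; δ(1,b) = {0,1,2,4,5}; δ(2,b) = {1,3,6}; δ(4,b) = {1,2,6}; δ(5,b) = {0,2,4}; δ(6,b) = {0,3,4,5,6}.
Union: {0,1,2,3,4,5,6}.
After b: {0,1,2,3,4,5,6}.
δ(0,b) = {0,4,5}; δ(1,b) = {0,1,2,4,5}; δ(2,b) = {1,3,6}; δ(3,b) = {0,1,2,3}; δ(4,b) = {1,2,6}; δ(5,b) = {0,2,4}; δ(6,b) = {0,3,4,5,6}.
Union: {0,1,2,3,4,5,6}.
After b: {0,1,2,3,4,5,6}.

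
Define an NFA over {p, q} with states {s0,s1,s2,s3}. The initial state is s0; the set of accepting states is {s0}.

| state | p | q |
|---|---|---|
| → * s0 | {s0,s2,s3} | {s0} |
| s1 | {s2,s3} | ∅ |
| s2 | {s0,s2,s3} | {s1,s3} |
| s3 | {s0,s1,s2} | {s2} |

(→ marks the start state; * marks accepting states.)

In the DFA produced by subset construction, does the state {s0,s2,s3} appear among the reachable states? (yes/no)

Start state of the DFA: {s0}.
{s0} --p--> {s0,s2,s3}  [new]
{s0} --q--> {s0}  [seen]
{s0,s2,s3} --p--> {s0,s1,s2,s3}  [new]
{s0,s2,s3} --q--> {s0,s1,s2,s3}  [seen]
{s0,s1,s2,s3} --p--> {s0,s1,s2,s3}  [seen]
{s0,s1,s2,s3} --q--> {s0,s1,s2,s3}  [seen]
Reachable DFA states: {s0}, {s0,s2,s3}, {s0,s1,s2,s3}.
{s0,s2,s3} is among them.

yes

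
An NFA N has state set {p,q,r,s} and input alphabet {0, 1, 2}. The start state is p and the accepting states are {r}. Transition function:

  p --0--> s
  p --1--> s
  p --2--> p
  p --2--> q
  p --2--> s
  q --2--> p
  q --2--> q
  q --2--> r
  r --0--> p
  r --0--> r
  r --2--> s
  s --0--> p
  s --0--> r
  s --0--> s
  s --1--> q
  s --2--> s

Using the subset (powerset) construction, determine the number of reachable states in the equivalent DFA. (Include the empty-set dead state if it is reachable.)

9

Start state of the DFA: {p}.
{p} --0--> {s}  [new]
{p} --1--> {s}  [seen]
{p} --2--> {p,q,s}  [new]
{s} --0--> {p,r,s}  [new]
{s} --1--> {q}  [new]
{s} --2--> {s}  [seen]
{p,q,s} --0--> {p,r,s}  [seen]
{p,q,s} --1--> {q,s}  [new]
{p,q,s} --2--> {p,q,r,s}  [new]
{p,r,s} --0--> {p,r,s}  [seen]
{p,r,s} --1--> {q,s}  [seen]
{p,r,s} --2--> {p,q,s}  [seen]
{q} --0--> ∅  [new]
{q} --1--> ∅  [seen]
{q} --2--> {p,q,r}  [new]
{q,s} --0--> {p,r,s}  [seen]
{q,s} --1--> {q}  [seen]
{q,s} --2--> {p,q,r,s}  [seen]
{p,q,r,s} --0--> {p,r,s}  [seen]
{p,q,r,s} --1--> {q,s}  [seen]
{p,q,r,s} --2--> {p,q,r,s}  [seen]
∅ --0--> ∅  [seen]
∅ --1--> ∅  [seen]
∅ --2--> ∅  [seen]
{p,q,r} --0--> {p,r,s}  [seen]
{p,q,r} --1--> {s}  [seen]
{p,q,r} --2--> {p,q,r,s}  [seen]
Reachable DFA states: {p}, {s}, {p,q,s}, {p,r,s}, {q}, {q,s}, {p,q,r,s}, ∅, {p,q,r}.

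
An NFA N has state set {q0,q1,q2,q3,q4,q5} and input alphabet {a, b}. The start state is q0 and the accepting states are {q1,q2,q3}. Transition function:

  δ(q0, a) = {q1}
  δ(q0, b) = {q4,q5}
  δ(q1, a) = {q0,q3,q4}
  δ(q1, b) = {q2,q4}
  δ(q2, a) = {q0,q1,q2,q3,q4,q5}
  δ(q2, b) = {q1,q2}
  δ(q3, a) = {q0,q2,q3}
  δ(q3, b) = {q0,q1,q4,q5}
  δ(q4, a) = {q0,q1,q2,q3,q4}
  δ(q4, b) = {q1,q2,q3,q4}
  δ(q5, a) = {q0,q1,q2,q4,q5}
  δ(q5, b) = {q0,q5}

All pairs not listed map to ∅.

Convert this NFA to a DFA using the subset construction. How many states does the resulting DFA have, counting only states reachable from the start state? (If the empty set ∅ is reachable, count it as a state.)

Start state of the DFA: {q0}.
{q0} --a--> {q1}  [new]
{q0} --b--> {q4,q5}  [new]
{q1} --a--> {q0,q3,q4}  [new]
{q1} --b--> {q2,q4}  [new]
{q4,q5} --a--> {q0,q1,q2,q3,q4,q5}  [new]
{q4,q5} --b--> {q0,q1,q2,q3,q4,q5}  [seen]
{q0,q3,q4} --a--> {q0,q1,q2,q3,q4}  [new]
{q0,q3,q4} --b--> {q0,q1,q2,q3,q4,q5}  [seen]
{q2,q4} --a--> {q0,q1,q2,q3,q4,q5}  [seen]
{q2,q4} --b--> {q1,q2,q3,q4}  [new]
{q0,q1,q2,q3,q4,q5} --a--> {q0,q1,q2,q3,q4,q5}  [seen]
{q0,q1,q2,q3,q4,q5} --b--> {q0,q1,q2,q3,q4,q5}  [seen]
{q0,q1,q2,q3,q4} --a--> {q0,q1,q2,q3,q4,q5}  [seen]
{q0,q1,q2,q3,q4} --b--> {q0,q1,q2,q3,q4,q5}  [seen]
{q1,q2,q3,q4} --a--> {q0,q1,q2,q3,q4,q5}  [seen]
{q1,q2,q3,q4} --b--> {q0,q1,q2,q3,q4,q5}  [seen]
Reachable DFA states: {q0}, {q1}, {q4,q5}, {q0,q3,q4}, {q2,q4}, {q0,q1,q2,q3,q4,q5}, {q0,q1,q2,q3,q4}, {q1,q2,q3,q4}.

8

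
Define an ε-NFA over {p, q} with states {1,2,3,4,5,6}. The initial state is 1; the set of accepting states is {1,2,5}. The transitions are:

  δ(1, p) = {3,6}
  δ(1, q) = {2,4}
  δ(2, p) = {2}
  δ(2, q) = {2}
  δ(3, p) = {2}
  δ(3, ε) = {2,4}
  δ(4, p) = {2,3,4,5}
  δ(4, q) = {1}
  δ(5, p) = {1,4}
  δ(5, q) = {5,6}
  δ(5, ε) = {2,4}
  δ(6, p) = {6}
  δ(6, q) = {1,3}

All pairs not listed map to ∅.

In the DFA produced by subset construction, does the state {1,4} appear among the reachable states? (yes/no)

Start state of the DFA: {1} (ε-closure of the NFA start).
{1} --p--> {2,3,4,6}  [new]
{1} --q--> {2,4}  [new]
{2,3,4,6} --p--> {2,3,4,5,6}  [new]
{2,3,4,6} --q--> {1,2,3,4}  [new]
{2,4} --p--> {2,3,4,5}  [new]
{2,4} --q--> {1,2}  [new]
{2,3,4,5,6} --p--> {1,2,3,4,5,6}  [new]
{2,3,4,5,6} --q--> {1,2,3,4,5,6}  [seen]
{1,2,3,4} --p--> {2,3,4,5,6}  [seen]
{1,2,3,4} --q--> {1,2,4}  [new]
{2,3,4,5} --p--> {1,2,3,4,5}  [new]
{2,3,4,5} --q--> {1,2,4,5,6}  [new]
{1,2} --p--> {2,3,4,6}  [seen]
{1,2} --q--> {2,4}  [seen]
{1,2,3,4,5,6} --p--> {1,2,3,4,5,6}  [seen]
{1,2,3,4,5,6} --q--> {1,2,3,4,5,6}  [seen]
{1,2,4} --p--> {2,3,4,5,6}  [seen]
{1,2,4} --q--> {1,2,4}  [seen]
{1,2,3,4,5} --p--> {1,2,3,4,5,6}  [seen]
{1,2,3,4,5} --q--> {1,2,4,5,6}  [seen]
{1,2,4,5,6} --p--> {1,2,3,4,5,6}  [seen]
{1,2,4,5,6} --q--> {1,2,3,4,5,6}  [seen]
Reachable DFA states: {1}, {2,3,4,6}, {2,4}, {2,3,4,5,6}, {1,2,3,4}, {2,3,4,5}, {1,2}, {1,2,3,4,5,6}, {1,2,4}, {1,2,3,4,5}, {1,2,4,5,6}.
{1,4} is not among them.

no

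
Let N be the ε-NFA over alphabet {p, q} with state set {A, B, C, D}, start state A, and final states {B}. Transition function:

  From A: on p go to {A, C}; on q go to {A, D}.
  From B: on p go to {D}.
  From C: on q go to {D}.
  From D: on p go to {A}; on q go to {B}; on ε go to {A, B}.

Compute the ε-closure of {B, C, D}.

Begin with {B, C, D}.
D →ε {A, B}; add A.
ε-closure = {A, B, C, D}.

{A, B, C, D}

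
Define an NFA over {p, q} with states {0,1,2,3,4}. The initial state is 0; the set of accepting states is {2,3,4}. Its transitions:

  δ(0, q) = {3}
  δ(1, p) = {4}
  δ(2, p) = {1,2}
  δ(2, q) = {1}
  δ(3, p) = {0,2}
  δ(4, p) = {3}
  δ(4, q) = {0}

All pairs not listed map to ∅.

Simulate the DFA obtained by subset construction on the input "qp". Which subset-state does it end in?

{0,2}

Start: {0}.
δ(0,q) = {3}.
Union: {3}.
After q: {3}.
δ(3,p) = {0,2}.
Union: {0,2}.
After p: {0,2}.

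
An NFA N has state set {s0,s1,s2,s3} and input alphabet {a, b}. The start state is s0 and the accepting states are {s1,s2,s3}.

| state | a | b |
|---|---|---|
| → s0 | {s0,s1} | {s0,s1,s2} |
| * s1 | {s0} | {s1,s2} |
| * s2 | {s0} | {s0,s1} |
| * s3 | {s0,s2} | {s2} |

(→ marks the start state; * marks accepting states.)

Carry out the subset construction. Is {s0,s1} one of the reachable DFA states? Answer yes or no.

Start state of the DFA: {s0}.
{s0} --a--> {s0,s1}  [new]
{s0} --b--> {s0,s1,s2}  [new]
{s0,s1} --a--> {s0,s1}  [seen]
{s0,s1} --b--> {s0,s1,s2}  [seen]
{s0,s1,s2} --a--> {s0,s1}  [seen]
{s0,s1,s2} --b--> {s0,s1,s2}  [seen]
Reachable DFA states: {s0}, {s0,s1}, {s0,s1,s2}.
{s0,s1} is among them.

yes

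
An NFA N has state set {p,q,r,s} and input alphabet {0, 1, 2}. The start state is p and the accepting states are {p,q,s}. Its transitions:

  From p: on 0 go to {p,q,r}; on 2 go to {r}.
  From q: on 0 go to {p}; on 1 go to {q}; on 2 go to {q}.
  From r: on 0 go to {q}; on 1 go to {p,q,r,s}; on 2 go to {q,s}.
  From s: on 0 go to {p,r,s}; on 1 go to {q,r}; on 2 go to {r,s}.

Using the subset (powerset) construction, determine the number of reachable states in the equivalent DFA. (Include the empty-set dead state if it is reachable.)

Start state of the DFA: {p}.
{p} --0--> {p,q,r}  [new]
{p} --1--> ∅  [new]
{p} --2--> {r}  [new]
{p,q,r} --0--> {p,q,r}  [seen]
{p,q,r} --1--> {p,q,r,s}  [new]
{p,q,r} --2--> {q,r,s}  [new]
∅ --0--> ∅  [seen]
∅ --1--> ∅  [seen]
∅ --2--> ∅  [seen]
{r} --0--> {q}  [new]
{r} --1--> {p,q,r,s}  [seen]
{r} --2--> {q,s}  [new]
{p,q,r,s} --0--> {p,q,r,s}  [seen]
{p,q,r,s} --1--> {p,q,r,s}  [seen]
{p,q,r,s} --2--> {q,r,s}  [seen]
{q,r,s} --0--> {p,q,r,s}  [seen]
{q,r,s} --1--> {p,q,r,s}  [seen]
{q,r,s} --2--> {q,r,s}  [seen]
{q} --0--> {p}  [seen]
{q} --1--> {q}  [seen]
{q} --2--> {q}  [seen]
{q,s} --0--> {p,r,s}  [new]
{q,s} --1--> {q,r}  [new]
{q,s} --2--> {q,r,s}  [seen]
{p,r,s} --0--> {p,q,r,s}  [seen]
{p,r,s} --1--> {p,q,r,s}  [seen]
{p,r,s} --2--> {q,r,s}  [seen]
{q,r} --0--> {p,q}  [new]
{q,r} --1--> {p,q,r,s}  [seen]
{q,r} --2--> {q,s}  [seen]
{p,q} --0--> {p,q,r}  [seen]
{p,q} --1--> {q}  [seen]
{p,q} --2--> {q,r}  [seen]
Reachable DFA states: {p}, {p,q,r}, ∅, {r}, {p,q,r,s}, {q,r,s}, {q}, {q,s}, {p,r,s}, {q,r}, {p,q}.

11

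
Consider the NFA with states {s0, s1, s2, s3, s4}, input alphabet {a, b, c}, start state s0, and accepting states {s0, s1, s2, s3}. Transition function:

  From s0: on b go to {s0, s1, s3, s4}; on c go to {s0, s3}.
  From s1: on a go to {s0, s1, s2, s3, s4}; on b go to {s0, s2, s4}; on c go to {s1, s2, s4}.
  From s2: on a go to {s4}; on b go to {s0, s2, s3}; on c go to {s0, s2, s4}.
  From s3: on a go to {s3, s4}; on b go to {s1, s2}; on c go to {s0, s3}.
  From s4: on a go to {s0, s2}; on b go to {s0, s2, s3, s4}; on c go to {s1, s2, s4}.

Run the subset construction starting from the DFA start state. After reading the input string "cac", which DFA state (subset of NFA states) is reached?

Start: {s0}.
δ(s0,c) = {s0, s3}.
Union: {s0, s3}.
After c: {s0, s3}.
δ(s0,a) = ∅; δ(s3,a) = {s3, s4}.
Union: {s3, s4}.
After a: {s3, s4}.
δ(s3,c) = {s0, s3}; δ(s4,c) = {s1, s2, s4}.
Union: {s0, s1, s2, s3, s4}.
After c: {s0, s1, s2, s3, s4}.

{s0, s1, s2, s3, s4}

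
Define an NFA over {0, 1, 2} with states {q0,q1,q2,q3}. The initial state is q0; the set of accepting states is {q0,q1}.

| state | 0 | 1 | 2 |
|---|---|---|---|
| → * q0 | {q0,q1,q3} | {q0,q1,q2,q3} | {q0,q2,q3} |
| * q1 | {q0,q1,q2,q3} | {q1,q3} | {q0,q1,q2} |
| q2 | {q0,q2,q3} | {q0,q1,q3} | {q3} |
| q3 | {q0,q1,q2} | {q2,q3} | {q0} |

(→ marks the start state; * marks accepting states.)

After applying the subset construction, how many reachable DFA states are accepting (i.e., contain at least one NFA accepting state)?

4

Start state of the DFA: {q0}.
{q0} --0--> {q0,q1,q3}  [new]
{q0} --1--> {q0,q1,q2,q3}  [new]
{q0} --2--> {q0,q2,q3}  [new]
{q0,q1,q3} --0--> {q0,q1,q2,q3}  [seen]
{q0,q1,q3} --1--> {q0,q1,q2,q3}  [seen]
{q0,q1,q3} --2--> {q0,q1,q2,q3}  [seen]
{q0,q1,q2,q3} --0--> {q0,q1,q2,q3}  [seen]
{q0,q1,q2,q3} --1--> {q0,q1,q2,q3}  [seen]
{q0,q1,q2,q3} --2--> {q0,q1,q2,q3}  [seen]
{q0,q2,q3} --0--> {q0,q1,q2,q3}  [seen]
{q0,q2,q3} --1--> {q0,q1,q2,q3}  [seen]
{q0,q2,q3} --2--> {q0,q2,q3}  [seen]
Reachable DFA states: {q0}, {q0,q1,q3}, {q0,q1,q2,q3}, {q0,q2,q3}.
Accepting DFA states (contain an NFA accepting state): {q0}, {q0,q1,q3}, {q0,q1,q2,q3}, {q0,q2,q3}.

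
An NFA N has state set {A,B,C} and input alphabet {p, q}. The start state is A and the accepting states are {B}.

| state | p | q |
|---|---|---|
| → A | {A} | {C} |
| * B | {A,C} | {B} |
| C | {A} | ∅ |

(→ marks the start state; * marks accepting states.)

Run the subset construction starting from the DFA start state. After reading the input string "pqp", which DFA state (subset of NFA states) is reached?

Start: {A}.
δ(A,p) = {A}.
Union: {A}.
After p: {A}.
δ(A,q) = {C}.
Union: {C}.
After q: {C}.
δ(C,p) = {A}.
Union: {A}.
After p: {A}.

{A}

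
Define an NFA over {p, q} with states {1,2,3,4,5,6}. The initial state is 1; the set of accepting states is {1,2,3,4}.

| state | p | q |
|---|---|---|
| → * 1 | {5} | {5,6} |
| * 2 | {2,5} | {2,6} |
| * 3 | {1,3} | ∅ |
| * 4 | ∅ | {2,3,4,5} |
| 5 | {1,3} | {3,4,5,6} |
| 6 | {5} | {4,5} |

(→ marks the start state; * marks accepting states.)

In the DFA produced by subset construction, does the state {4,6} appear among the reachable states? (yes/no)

no

Start state of the DFA: {1}.
{1} --p--> {5}  [new]
{1} --q--> {5,6}  [new]
{5} --p--> {1,3}  [new]
{5} --q--> {3,4,5,6}  [new]
{5,6} --p--> {1,3,5}  [new]
{5,6} --q--> {3,4,5,6}  [seen]
{1,3} --p--> {1,3,5}  [seen]
{1,3} --q--> {5,6}  [seen]
{3,4,5,6} --p--> {1,3,5}  [seen]
{3,4,5,6} --q--> {2,3,4,5,6}  [new]
{1,3,5} --p--> {1,3,5}  [seen]
{1,3,5} --q--> {3,4,5,6}  [seen]
{2,3,4,5,6} --p--> {1,2,3,5}  [new]
{2,3,4,5,6} --q--> {2,3,4,5,6}  [seen]
{1,2,3,5} --p--> {1,2,3,5}  [seen]
{1,2,3,5} --q--> {2,3,4,5,6}  [seen]
Reachable DFA states: {1}, {5}, {5,6}, {1,3}, {3,4,5,6}, {1,3,5}, {2,3,4,5,6}, {1,2,3,5}.
{4,6} is not among them.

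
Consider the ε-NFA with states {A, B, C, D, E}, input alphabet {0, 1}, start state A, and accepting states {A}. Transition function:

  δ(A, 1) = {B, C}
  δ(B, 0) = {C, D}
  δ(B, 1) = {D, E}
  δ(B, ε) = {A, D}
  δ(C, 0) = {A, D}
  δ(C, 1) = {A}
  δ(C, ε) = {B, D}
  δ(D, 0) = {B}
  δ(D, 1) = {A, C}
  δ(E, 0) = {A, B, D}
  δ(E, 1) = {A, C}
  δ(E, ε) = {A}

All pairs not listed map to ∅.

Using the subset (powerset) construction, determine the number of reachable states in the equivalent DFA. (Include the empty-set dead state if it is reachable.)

4

Start state of the DFA: {A} (ε-closure of the NFA start).
{A} --0--> ∅  [new]
{A} --1--> {A, B, C, D}  [new]
∅ --0--> ∅  [seen]
∅ --1--> ∅  [seen]
{A, B, C, D} --0--> {A, B, C, D}  [seen]
{A, B, C, D} --1--> {A, B, C, D, E}  [new]
{A, B, C, D, E} --0--> {A, B, C, D}  [seen]
{A, B, C, D, E} --1--> {A, B, C, D, E}  [seen]
Reachable DFA states: {A}, ∅, {A, B, C, D}, {A, B, C, D, E}.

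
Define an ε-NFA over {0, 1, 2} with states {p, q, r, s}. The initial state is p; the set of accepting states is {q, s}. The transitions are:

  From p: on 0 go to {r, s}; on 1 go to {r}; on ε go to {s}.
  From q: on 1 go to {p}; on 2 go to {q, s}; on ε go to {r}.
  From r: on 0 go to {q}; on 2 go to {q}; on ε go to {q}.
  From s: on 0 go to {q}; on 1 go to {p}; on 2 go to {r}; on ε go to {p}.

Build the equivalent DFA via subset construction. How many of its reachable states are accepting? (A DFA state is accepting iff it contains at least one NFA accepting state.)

Start state of the DFA: {p, s} (ε-closure of the NFA start).
{p, s} --0--> {p, q, r, s}  [new]
{p, s} --1--> {p, q, r, s}  [seen]
{p, s} --2--> {q, r}  [new]
{p, q, r, s} --0--> {p, q, r, s}  [seen]
{p, q, r, s} --1--> {p, q, r, s}  [seen]
{p, q, r, s} --2--> {p, q, r, s}  [seen]
{q, r} --0--> {q, r}  [seen]
{q, r} --1--> {p, s}  [seen]
{q, r} --2--> {p, q, r, s}  [seen]
Reachable DFA states: {p, s}, {p, q, r, s}, {q, r}.
Accepting DFA states (contain an NFA accepting state): {p, s}, {p, q, r, s}, {q, r}.

3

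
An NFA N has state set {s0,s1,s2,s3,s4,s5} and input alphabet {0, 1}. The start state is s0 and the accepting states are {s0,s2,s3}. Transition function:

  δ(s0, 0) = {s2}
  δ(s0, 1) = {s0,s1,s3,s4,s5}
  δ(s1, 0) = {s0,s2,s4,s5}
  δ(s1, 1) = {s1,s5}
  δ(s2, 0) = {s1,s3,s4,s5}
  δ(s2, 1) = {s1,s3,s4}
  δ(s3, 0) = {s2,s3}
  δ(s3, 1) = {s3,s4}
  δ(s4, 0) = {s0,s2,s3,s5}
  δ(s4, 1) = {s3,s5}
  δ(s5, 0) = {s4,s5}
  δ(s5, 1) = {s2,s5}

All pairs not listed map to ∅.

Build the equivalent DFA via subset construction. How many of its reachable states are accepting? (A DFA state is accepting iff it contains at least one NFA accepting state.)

Start state of the DFA: {s0}.
{s0} --0--> {s2}  [new]
{s0} --1--> {s0,s1,s3,s4,s5}  [new]
{s2} --0--> {s1,s3,s4,s5}  [new]
{s2} --1--> {s1,s3,s4}  [new]
{s0,s1,s3,s4,s5} --0--> {s0,s2,s3,s4,s5}  [new]
{s0,s1,s3,s4,s5} --1--> {s0,s1,s2,s3,s4,s5}  [new]
{s1,s3,s4,s5} --0--> {s0,s2,s3,s4,s5}  [seen]
{s1,s3,s4,s5} --1--> {s1,s2,s3,s4,s5}  [new]
{s1,s3,s4} --0--> {s0,s2,s3,s4,s5}  [seen]
{s1,s3,s4} --1--> {s1,s3,s4,s5}  [seen]
{s0,s2,s3,s4,s5} --0--> {s0,s1,s2,s3,s4,s5}  [seen]
{s0,s2,s3,s4,s5} --1--> {s0,s1,s2,s3,s4,s5}  [seen]
{s0,s1,s2,s3,s4,s5} --0--> {s0,s1,s2,s3,s4,s5}  [seen]
{s0,s1,s2,s3,s4,s5} --1--> {s0,s1,s2,s3,s4,s5}  [seen]
{s1,s2,s3,s4,s5} --0--> {s0,s1,s2,s3,s4,s5}  [seen]
{s1,s2,s3,s4,s5} --1--> {s1,s2,s3,s4,s5}  [seen]
Reachable DFA states: {s0}, {s2}, {s0,s1,s3,s4,s5}, {s1,s3,s4,s5}, {s1,s3,s4}, {s0,s2,s3,s4,s5}, {s0,s1,s2,s3,s4,s5}, {s1,s2,s3,s4,s5}.
Accepting DFA states (contain an NFA accepting state): {s0}, {s2}, {s0,s1,s3,s4,s5}, {s1,s3,s4,s5}, {s1,s3,s4}, {s0,s2,s3,s4,s5}, {s0,s1,s2,s3,s4,s5}, {s1,s2,s3,s4,s5}.

8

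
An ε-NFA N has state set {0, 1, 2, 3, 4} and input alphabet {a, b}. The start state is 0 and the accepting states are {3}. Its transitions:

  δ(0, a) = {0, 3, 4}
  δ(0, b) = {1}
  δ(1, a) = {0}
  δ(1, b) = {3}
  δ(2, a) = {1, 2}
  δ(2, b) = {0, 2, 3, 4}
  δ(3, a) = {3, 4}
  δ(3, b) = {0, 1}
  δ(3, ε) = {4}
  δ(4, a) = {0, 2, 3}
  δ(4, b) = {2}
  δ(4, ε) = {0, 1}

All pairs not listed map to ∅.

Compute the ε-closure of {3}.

Begin with {3}.
3 →ε {4}; add 4.
4 →ε {0, 1}; add 0, 1.
ε-closure = {0, 1, 3, 4}.

{0, 1, 3, 4}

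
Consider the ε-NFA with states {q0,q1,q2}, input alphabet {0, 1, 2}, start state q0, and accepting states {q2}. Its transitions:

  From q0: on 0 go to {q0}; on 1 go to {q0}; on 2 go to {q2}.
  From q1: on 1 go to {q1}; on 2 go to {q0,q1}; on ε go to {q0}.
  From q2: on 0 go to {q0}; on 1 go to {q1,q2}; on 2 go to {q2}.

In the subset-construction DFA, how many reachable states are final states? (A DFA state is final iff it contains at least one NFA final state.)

2

Start state of the DFA: {q0} (ε-closure of the NFA start).
{q0} --0--> {q0}  [seen]
{q0} --1--> {q0}  [seen]
{q0} --2--> {q2}  [new]
{q2} --0--> {q0}  [seen]
{q2} --1--> {q0,q1,q2}  [new]
{q2} --2--> {q2}  [seen]
{q0,q1,q2} --0--> {q0}  [seen]
{q0,q1,q2} --1--> {q0,q1,q2}  [seen]
{q0,q1,q2} --2--> {q0,q1,q2}  [seen]
Reachable DFA states: {q0}, {q2}, {q0,q1,q2}.
Accepting DFA states (contain an NFA accepting state): {q2}, {q0,q1,q2}.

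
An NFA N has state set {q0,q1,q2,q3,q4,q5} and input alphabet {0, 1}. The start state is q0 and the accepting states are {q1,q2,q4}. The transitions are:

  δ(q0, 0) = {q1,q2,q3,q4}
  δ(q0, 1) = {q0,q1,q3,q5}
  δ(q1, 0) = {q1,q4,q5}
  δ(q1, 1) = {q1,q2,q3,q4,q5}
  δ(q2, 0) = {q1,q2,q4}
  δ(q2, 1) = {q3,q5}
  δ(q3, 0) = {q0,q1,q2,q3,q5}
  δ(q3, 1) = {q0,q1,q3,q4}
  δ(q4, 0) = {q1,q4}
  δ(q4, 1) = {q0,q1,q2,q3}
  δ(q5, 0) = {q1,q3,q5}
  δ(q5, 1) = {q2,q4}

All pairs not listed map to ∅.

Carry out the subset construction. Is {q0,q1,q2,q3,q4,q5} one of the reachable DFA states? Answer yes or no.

Start state of the DFA: {q0}.
{q0} --0--> {q1,q2,q3,q4}  [new]
{q0} --1--> {q0,q1,q3,q5}  [new]
{q1,q2,q3,q4} --0--> {q0,q1,q2,q3,q4,q5}  [new]
{q1,q2,q3,q4} --1--> {q0,q1,q2,q3,q4,q5}  [seen]
{q0,q1,q3,q5} --0--> {q0,q1,q2,q3,q4,q5}  [seen]
{q0,q1,q3,q5} --1--> {q0,q1,q2,q3,q4,q5}  [seen]
{q0,q1,q2,q3,q4,q5} --0--> {q0,q1,q2,q3,q4,q5}  [seen]
{q0,q1,q2,q3,q4,q5} --1--> {q0,q1,q2,q3,q4,q5}  [seen]
Reachable DFA states: {q0}, {q1,q2,q3,q4}, {q0,q1,q3,q5}, {q0,q1,q2,q3,q4,q5}.
{q0,q1,q2,q3,q4,q5} is among them.

yes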